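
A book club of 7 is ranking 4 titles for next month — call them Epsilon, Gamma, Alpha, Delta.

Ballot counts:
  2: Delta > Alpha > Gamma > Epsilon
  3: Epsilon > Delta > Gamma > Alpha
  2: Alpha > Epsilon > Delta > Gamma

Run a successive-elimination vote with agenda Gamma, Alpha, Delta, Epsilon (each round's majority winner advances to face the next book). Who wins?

Epsilon

Round 1: Gamma vs Alpha — 3–4, Alpha advances.
Round 2: Alpha vs Delta — 2–5, Delta advances.
Round 3: Delta vs Epsilon — 2–5, Epsilon advances.
Epsilon survives the agenda.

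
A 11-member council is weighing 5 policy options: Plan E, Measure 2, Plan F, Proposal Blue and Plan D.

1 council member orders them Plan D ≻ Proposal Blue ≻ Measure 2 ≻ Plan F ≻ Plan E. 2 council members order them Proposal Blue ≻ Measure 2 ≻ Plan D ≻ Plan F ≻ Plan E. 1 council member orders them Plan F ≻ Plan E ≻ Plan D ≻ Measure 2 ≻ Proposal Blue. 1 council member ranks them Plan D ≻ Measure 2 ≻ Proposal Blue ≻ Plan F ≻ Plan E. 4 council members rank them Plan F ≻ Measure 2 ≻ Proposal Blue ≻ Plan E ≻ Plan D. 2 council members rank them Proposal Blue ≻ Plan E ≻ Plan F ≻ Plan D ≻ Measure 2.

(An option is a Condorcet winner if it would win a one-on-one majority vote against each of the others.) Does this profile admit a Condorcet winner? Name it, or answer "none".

Pairwise majorities:
Plan E vs Measure 2: Plan E is ranked higher on 1+2 = 3 ballots, Measure 2 on 8. Measure 2 wins 8–3.
Plan E vs Plan F: 2 for Plan E, 9 for Plan F — Plan F by 9–2.
Plan E vs Proposal Blue: 1 for Plan E, 10 for Proposal Blue — Proposal Blue by 10–1.
Plan E vs Plan D: Plan E preferred on 1+4+2 = 7 ballots; Plan E wins 7–4.
Measure 2 vs Plan F: Measure 2 is ranked higher on 1+2+1 = 4 ballots, Plan F on 7. Plan F wins 7–4.
Measure 2 vs Proposal Blue: Measure 2 is ranked higher on 1+1+4 = 6 ballots, Proposal Blue on 5. Measure 2 wins 6–5.
Measure 2 vs Plan D: Measure 2 preferred on 2+4 = 6 ballots; Measure 2 wins 6–5.
Plan F vs Proposal Blue: 1+4 = 5 for Plan F, 6 for Proposal Blue — Proposal Blue by 6–5.
Plan F vs Plan D: Plan F preferred on 1+4+2 = 7 ballots; Plan F wins 7–4.
Proposal Blue vs Plan D: 8 to 3, Proposal Blue.
Each option drops at least one matchup (Plan E loses to Measure 2; Measure 2 loses to Plan F; Plan F loses to Proposal Blue; Proposal Blue loses to Measure 2; Plan D loses to Plan E); the cycle Measure 2 > Proposal Blue > Plan F > Measure 2 rules out a Condorcet winner.

none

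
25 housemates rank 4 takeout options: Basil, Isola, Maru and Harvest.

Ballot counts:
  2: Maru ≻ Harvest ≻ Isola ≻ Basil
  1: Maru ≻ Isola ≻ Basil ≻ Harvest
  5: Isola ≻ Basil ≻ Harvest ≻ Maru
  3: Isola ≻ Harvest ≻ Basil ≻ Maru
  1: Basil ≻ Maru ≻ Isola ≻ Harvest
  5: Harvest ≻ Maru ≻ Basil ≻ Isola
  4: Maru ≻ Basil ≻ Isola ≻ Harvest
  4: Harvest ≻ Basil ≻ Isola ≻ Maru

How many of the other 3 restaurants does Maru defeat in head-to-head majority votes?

1

Maru against each rival (25 friends):
Maru vs Basil: Basil, 13–12.
Maru vs Isola: 2+1+1+5+4 = 13 for Maru, 12 for Isola — Maru by 13–12.
Maru vs Harvest: Maru preferred on 2+1+1+4 = 8 ballots; Harvest wins 17–8.
Maru beats Isola; loses to Basil, Harvest — 1 pairwise win.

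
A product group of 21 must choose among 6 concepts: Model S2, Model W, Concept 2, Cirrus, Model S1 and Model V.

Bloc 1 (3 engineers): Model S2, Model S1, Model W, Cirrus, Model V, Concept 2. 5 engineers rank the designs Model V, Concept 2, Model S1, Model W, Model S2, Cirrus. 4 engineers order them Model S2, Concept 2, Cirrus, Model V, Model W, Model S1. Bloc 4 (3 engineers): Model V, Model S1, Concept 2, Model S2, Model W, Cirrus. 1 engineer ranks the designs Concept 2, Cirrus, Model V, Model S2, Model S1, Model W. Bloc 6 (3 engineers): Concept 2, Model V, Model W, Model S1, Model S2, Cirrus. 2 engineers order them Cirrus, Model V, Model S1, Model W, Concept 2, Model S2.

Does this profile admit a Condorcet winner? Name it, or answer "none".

Check each pair by majority over 21 ballots:
Model S2–Model W: Model S2 11–10.
Model S2–Concept 2: Concept 2 14–7.
Model S2 vs Cirrus: Model S2, 18–3.
Model S2 vs Model S1: Model S1, 13–8.
Model S2 vs Model V: Model V, 14–7.
Model W vs Concept 2: Concept 2 wins 16–5.
Model W vs Cirrus: Model W wins 14–7.
Model W vs Model S1: Model S1, 14–7.
Model W–Model V: Model V 18–3.
Concept 2–Cirrus: Concept 2 16–5.
Concept 2 vs Model S1: Concept 2, 13–8.
Concept 2–Model V: Model V 13–8.
Cirrus vs Model S1: Model S1 wins 14–7.
Cirrus–Model V: Model V 11–10.
Model S1–Model V: Model V 18–3.
Model V beats each of Model S2, Model W, Concept 2, Cirrus, Model S1 — Model V is the Condorcet winner.

Model V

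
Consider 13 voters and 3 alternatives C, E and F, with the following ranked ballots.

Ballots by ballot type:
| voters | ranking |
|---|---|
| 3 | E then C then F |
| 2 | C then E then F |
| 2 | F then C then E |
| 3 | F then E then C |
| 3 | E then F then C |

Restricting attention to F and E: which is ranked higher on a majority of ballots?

Ballots ranking F above E: 2 + 3 = 5.
Ballots ranking E above F: 13 − 5 = 8.
E wins the head-to-head 8–5.

E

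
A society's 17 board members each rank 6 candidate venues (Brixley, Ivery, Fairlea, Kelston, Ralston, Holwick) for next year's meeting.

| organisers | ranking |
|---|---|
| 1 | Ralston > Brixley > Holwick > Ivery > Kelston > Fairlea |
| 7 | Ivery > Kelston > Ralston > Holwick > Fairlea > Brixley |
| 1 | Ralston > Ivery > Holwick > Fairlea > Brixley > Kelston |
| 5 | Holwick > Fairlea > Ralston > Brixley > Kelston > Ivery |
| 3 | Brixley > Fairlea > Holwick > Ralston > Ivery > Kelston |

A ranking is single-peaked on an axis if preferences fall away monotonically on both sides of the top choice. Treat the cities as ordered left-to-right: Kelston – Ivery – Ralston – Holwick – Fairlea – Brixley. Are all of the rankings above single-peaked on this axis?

no

Axis positions: Kelston=1, Ivery=2, Ralston=3, Holwick=4, Fairlea=5, Brixley=6.
Faction 1: ranking walks positions 3-6-4-2-1-5; Brixley is ranked above Holwick even though Holwick lies between Brixley and the peak Ralston on the axis — preferences dip and rise again. Not single-peaked.
Faction 2 (peak Ivery at position 2): ranking walks positions 2-1-3-4-5-6, expanding outward from the peak — single-peaked.
Faction 3 (peak Ralston at position 3): ranking walks positions 3-2-4-5-6-1, expanding outward from the peak — single-peaked.
Faction 4: ranking walks positions 4-5-3-6-1-2; Kelston is ranked above Ivery even though Ivery lies between Kelston and the peak Holwick on the axis — preferences dip and rise again. Not single-peaked.
Faction 5 (peak Brixley at position 6): ranking walks positions 6-5-4-3-2-1, expanding outward from the peak — single-peaked.
Faction 1 violates single-peakedness, so the profile is not single-peaked on this axis.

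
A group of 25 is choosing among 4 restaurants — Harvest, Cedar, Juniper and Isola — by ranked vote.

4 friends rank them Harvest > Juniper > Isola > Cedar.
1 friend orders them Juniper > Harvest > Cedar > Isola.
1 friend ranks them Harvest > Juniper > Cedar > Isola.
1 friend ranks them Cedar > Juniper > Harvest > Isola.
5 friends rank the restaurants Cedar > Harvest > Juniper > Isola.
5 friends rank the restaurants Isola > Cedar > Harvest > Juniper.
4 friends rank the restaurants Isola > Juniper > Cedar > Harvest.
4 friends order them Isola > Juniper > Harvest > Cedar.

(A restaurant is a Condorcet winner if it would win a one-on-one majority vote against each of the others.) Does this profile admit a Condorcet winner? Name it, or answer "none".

Isola

Check each pair by majority over 25 ballots:
Harvest–Cedar: Cedar 15–10.
Harvest vs Juniper: Harvest wins 15–10.
Harvest vs Isola: Isola, 13–12.
Cedar vs Juniper: Juniper, 14–11.
Cedar vs Isola: Isola wins 17–8.
Juniper vs Isola: Isola, 13–12.
Only Isola has no losses; Isola is the Condorcet winner.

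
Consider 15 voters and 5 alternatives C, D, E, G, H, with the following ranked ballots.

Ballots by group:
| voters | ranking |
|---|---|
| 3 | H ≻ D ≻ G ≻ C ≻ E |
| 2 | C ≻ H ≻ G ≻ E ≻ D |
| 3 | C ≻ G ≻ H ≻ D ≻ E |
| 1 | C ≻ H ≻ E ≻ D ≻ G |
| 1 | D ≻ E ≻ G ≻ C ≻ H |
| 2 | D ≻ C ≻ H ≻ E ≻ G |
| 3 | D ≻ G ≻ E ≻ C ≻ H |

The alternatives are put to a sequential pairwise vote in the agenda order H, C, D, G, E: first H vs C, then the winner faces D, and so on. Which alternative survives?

Round 1: H vs C — 3–12, C advances.
Round 2: C vs D — 6–9, D advances.
Round 3: D vs G — 10–5, D advances.
Round 4: D vs E — 12–3, D advances.
The agenda winner is D.

D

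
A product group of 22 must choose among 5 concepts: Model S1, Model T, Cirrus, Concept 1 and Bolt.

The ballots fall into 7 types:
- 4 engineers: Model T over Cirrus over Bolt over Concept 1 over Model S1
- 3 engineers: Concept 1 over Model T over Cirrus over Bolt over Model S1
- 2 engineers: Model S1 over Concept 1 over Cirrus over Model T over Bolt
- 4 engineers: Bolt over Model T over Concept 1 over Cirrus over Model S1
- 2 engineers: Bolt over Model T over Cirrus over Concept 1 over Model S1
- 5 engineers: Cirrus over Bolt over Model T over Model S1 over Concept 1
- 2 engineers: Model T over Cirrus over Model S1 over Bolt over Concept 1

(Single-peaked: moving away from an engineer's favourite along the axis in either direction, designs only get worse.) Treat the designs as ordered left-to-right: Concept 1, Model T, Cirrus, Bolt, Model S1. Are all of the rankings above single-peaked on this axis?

no

Axis positions: Concept 1=1, Model T=2, Cirrus=3, Bolt=4, Model S1=5.
Type 1 (peak Model T at position 2): ranking walks positions 2-3-4-1-5, expanding outward from the peak — single-peaked.
Type 2 (peak Concept 1 at position 1): ranking walks positions 1-2-3-4-5, expanding outward from the peak — single-peaked.
Type 3: ranking walks positions 5-1-3-2-4; Concept 1 is ranked above Bolt even though Bolt lies between Concept 1 and the peak Model S1 on the axis — preferences dip and rise again. Not single-peaked.
Type 4: ranking walks positions 4-2-1-3-5; Model T is ranked above Cirrus even though Cirrus lies between Model T and the peak Bolt on the axis — preferences dip and rise again. Not single-peaked.
Type 5: ranking walks positions 4-2-3-1-5; Model T is ranked above Cirrus even though Cirrus lies between Model T and the peak Bolt on the axis — preferences dip and rise again. Not single-peaked.
Type 6 (peak Cirrus at position 3): ranking walks positions 3-4-2-5-1, expanding outward from the peak — single-peaked.
Type 7: ranking walks positions 2-3-5-4-1; Model S1 is ranked above Bolt even though Bolt lies between Model S1 and the peak Model T on the axis — preferences dip and rise again. Not single-peaked.
Type 3 violates single-peakedness, so the profile is not single-peaked on this axis.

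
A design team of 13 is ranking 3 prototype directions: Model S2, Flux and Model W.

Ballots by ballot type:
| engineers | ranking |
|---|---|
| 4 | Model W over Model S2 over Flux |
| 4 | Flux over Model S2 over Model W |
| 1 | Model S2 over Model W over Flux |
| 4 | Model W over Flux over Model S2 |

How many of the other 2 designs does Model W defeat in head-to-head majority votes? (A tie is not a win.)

2

Model W against each rival (13 engineers):
Model W vs Model S2: 4+4 = 8 for Model W, 5 for Model S2 — Model W by 8–5.
Model W vs Flux: Model W wins 9–4.
Model W beats Model S2, Flux — 2 pairwise wins.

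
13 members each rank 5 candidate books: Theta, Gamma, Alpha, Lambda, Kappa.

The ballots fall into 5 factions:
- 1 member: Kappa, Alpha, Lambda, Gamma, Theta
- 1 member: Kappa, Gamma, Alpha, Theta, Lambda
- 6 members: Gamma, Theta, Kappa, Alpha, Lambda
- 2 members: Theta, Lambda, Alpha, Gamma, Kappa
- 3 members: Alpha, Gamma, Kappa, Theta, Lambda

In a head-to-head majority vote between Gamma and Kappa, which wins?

Gamma

Ballots ranking Gamma above Kappa: 6 + 2 + 3 = 11.
Ballots ranking Kappa above Gamma: 13 − 11 = 2.
Gamma wins the head-to-head 11–2.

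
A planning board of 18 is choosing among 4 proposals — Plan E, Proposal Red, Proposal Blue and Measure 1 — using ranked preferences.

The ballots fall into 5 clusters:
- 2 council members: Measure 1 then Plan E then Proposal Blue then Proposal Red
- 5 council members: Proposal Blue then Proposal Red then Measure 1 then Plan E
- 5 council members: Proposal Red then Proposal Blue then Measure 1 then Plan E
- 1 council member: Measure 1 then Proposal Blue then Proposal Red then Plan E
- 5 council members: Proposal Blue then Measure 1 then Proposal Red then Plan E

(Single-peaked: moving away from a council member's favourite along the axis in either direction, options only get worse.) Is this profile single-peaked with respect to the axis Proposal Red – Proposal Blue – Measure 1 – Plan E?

yes

Axis positions: Proposal Red=1, Proposal Blue=2, Measure 1=3, Plan E=4.
Cluster 1 (peak Measure 1 at position 3): ranking walks positions 3-4-2-1, expanding outward from the peak — single-peaked.
Cluster 2 (peak Proposal Blue at position 2): ranking walks positions 2-1-3-4, expanding outward from the peak — single-peaked.
Cluster 3 (peak Proposal Red at position 1): ranking walks positions 1-2-3-4, expanding outward from the peak — single-peaked.
Cluster 4 (peak Measure 1 at position 3): ranking walks positions 3-2-1-4, expanding outward from the peak — single-peaked.
Cluster 5 (peak Proposal Blue at position 2): ranking walks positions 2-3-1-4, expanding outward from the peak — single-peaked.
Every ranking is single-peaked on this axis.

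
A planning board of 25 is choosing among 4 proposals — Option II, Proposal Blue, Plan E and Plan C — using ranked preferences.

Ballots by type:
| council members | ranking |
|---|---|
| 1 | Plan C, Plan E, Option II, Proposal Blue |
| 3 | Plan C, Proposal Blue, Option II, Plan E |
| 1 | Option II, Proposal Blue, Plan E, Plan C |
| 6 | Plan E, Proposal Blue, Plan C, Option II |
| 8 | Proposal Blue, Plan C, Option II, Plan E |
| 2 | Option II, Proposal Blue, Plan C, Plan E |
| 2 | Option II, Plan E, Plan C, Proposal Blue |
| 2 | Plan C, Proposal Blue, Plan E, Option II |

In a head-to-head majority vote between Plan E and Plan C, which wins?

Ballots ranking Plan E above Plan C: 1 + 6 + 2 = 9.
Ballots ranking Plan C above Plan E: 25 − 9 = 16.
Plan C wins the head-to-head 16–9.

Plan C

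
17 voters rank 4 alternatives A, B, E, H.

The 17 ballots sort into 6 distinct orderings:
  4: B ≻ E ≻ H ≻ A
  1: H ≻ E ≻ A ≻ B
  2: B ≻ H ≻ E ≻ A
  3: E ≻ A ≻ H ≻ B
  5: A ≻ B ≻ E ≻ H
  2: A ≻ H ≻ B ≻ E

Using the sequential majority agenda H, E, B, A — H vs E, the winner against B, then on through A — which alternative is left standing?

Round 1: H vs E — 5–12, E advances.
Round 2: E vs B — 4–13, B advances.
Round 3: B vs A — 6–11, A advances.
A survives the agenda.

A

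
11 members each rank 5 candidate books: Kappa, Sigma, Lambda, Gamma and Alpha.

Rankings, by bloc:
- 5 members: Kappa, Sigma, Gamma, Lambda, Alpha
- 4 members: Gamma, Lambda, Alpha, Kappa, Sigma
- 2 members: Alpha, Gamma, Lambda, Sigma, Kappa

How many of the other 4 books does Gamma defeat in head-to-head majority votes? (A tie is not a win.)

Gamma against each rival (11 members):
Gamma vs Kappa: 6 to 5, Gamma.
Gamma vs Sigma: Gamma, 6–5.
Gamma vs Lambda: 11 to 0, Gamma.
Gamma vs Alpha: Gamma preferred on 5+4 = 9 ballots; Gamma wins 9–2.
Gamma beats Kappa, Sigma, Lambda, Alpha — 4 pairwise wins.

4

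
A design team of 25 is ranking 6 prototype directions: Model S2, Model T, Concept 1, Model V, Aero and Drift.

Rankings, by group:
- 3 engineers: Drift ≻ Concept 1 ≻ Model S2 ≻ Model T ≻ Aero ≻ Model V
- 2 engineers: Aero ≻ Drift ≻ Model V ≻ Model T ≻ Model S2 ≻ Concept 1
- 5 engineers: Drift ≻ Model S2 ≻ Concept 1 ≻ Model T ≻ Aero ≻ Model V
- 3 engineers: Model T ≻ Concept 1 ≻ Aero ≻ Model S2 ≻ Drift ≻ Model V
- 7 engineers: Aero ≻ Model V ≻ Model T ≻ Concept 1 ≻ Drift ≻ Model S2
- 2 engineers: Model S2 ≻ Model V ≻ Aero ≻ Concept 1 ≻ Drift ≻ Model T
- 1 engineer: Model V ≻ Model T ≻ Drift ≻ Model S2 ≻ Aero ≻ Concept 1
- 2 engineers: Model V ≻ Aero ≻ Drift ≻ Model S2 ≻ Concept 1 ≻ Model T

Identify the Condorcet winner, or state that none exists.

Head-to-head results (25 engineers):
Model S2 vs Model T: 3+5+2+2 = 12 for Model S2, 13 for Model T — Model T by 13–12.
Model S2 vs Concept 1: Model S2 preferred on 2+5+2+1+2 = 12 ballots; Concept 1 wins 13–12.
Model S2 vs Model V: Model S2 preferred on 3+5+3+2 = 13 ballots; Model S2 wins 13–12.
Model S2 vs Aero: 11 to 14, Aero.
Model S2 vs Drift: 5 to 20, Drift.
Model T vs Concept 1: Model T preferred on 2+3+7+1 = 13 ballots; Model T wins 13–12.
Model T vs Model V: 3+5+3 = 11 for Model T, 14 for Model V — Model V by 14–11.
Model T vs Aero: 3+5+3+1 = 12 for Model T, 13 for Aero — Aero by 13–12.
Model T vs Drift: 11 to 14, Drift.
Concept 1 vs Model V: Concept 1 preferred on 3+5+3 = 11 ballots; Model V wins 14–11.
Concept 1 vs Aero: 3+5+3 = 11 for Concept 1, 14 for Aero — Aero by 14–11.
Concept 1 vs Drift: 3+7+2 = 12 for Concept 1, 13 for Drift — Drift by 13–12.
Model V vs Aero: Model V is ranked higher on 2+1+2 = 5 ballots, Aero on 20. Aero wins 20–5.
Model V vs Drift: 12 to 13, Drift.
Aero vs Drift: Aero preferred on 2+3+7+2+2 = 16 ballots; Aero wins 16–9.
Only Aero has no losses; Aero is the Condorcet winner.

Aero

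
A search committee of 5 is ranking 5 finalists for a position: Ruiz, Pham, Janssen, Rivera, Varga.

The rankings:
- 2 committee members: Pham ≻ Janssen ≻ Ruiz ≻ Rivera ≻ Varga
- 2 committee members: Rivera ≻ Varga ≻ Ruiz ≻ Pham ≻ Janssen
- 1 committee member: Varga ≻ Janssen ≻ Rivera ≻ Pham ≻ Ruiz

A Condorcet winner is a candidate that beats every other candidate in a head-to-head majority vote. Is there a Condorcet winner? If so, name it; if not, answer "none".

none

Check each pair by majority over 5 ballots:
Ruiz vs Pham: Pham wins 3–2.
Ruiz vs Janssen: Janssen wins 3–2.
Ruiz vs Rivera: Rivera wins 3–2.
Ruiz–Varga: Varga 3–2.
Pham vs Janssen: Pham, 4–1.
Pham vs Rivera: Rivera wins 3–2.
Pham–Varga: Varga 3–2.
Janssen vs Rivera: Janssen wins 3–2.
Janssen vs Varga: Varga, 3–2.
Rivera vs Varga: Rivera, 4–1.
No candidate is unbeaten: Ruiz loses to Pham; Pham loses to Rivera; Janssen loses to Pham; Rivera loses to Janssen; Varga loses to Rivera. In particular Pham beats Janssen beats Rivera beats Pham is a majority cycle — no Condorcet winner exists.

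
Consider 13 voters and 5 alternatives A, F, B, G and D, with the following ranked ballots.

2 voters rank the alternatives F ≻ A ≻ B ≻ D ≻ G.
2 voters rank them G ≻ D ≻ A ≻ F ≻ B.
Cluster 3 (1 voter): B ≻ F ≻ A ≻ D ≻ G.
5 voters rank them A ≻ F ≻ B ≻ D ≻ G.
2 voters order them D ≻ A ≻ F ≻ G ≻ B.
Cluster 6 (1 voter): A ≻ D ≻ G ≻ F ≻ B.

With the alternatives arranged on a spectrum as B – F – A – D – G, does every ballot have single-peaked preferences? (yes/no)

Axis positions: B=1, F=2, A=3, D=4, G=5.
Cluster 1 (peak F at position 2): ranking walks positions 2-3-1-4-5, expanding outward from the peak — single-peaked.
Cluster 2 (peak G at position 5): ranking walks positions 5-4-3-2-1, expanding outward from the peak — single-peaked.
Cluster 3 (peak B at position 1): ranking walks positions 1-2-3-4-5, expanding outward from the peak — single-peaked.
Cluster 4 (peak A at position 3): ranking walks positions 3-2-1-4-5, expanding outward from the peak — single-peaked.
Cluster 5 (peak D at position 4): ranking walks positions 4-3-2-5-1, expanding outward from the peak — single-peaked.
Cluster 6 (peak A at position 3): ranking walks positions 3-4-5-2-1, expanding outward from the peak — single-peaked.
Every ranking is single-peaked on this axis.

yes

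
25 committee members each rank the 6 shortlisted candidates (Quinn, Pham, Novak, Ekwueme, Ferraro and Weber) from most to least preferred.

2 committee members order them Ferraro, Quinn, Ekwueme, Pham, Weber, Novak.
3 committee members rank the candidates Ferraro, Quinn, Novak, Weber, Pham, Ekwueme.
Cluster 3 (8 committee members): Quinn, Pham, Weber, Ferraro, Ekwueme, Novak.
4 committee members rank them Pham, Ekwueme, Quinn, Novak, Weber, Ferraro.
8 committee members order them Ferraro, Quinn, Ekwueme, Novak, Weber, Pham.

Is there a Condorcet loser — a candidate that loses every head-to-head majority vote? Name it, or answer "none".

Weber

Pairwise majorities:
Quinn–Pham: Quinn 21–4.
Quinn–Novak: Quinn 25–0.
Quinn vs Ekwueme: 21 to 4, Quinn.
Quinn vs Ferraro: Quinn is ranked higher on 8+4 = 12 ballots, Ferraro on 13. Ferraro wins 13–12.
Quinn vs Weber: 25 to 0, Quinn.
Pham vs Novak: Pham, 14–11.
Pham vs Ekwueme: 3+8+4 = 15 for Pham, 10 for Ekwueme — Pham by 15–10.
Pham vs Ferraro: Ferraro, 13–12.
Pham vs Weber: Pham preferred on 2+8+4 = 14 ballots; Pham wins 14–11.
Novak–Ekwueme: Ekwueme 22–3.
Novak vs Ferraro: Ferraro, 21–4.
Novak vs Weber: 15 to 10, Novak.
Ekwueme vs Ferraro: Ferraro wins 21–4.
Ekwueme vs Weber: Ekwueme wins 14–11.
Ferraro–Weber: Ferraro 13–12.
Weber is beaten in every head-to-head and is the Condorcet loser.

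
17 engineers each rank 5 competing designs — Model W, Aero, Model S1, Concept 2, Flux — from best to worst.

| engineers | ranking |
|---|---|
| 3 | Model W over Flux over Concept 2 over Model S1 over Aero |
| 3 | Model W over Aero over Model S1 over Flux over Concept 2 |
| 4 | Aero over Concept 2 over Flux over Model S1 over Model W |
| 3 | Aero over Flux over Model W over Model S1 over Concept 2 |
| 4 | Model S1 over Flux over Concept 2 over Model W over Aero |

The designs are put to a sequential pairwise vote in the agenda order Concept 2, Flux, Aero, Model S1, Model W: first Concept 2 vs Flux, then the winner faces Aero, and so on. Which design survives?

Model W

Round 1: Concept 2 vs Flux — 4–13, Flux advances.
Round 2: Flux vs Aero — 7–10, Aero advances.
Round 3: Aero vs Model S1 — 10–7, Aero advances.
Round 4: Aero vs Model W — 7–10, Model W advances.
The agenda winner is Model W.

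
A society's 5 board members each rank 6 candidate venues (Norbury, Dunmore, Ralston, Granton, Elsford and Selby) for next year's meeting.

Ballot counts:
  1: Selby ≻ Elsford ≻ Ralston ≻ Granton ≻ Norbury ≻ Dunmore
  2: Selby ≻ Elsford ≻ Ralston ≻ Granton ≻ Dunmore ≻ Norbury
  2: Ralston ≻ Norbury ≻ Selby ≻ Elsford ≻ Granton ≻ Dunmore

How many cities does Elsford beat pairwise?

Elsford against each rival (5 organisers):
Elsford vs Norbury: 3 to 2, Elsford.
Elsford vs Dunmore: Elsford, 5–0.
Elsford vs Ralston: Elsford is ranked higher on 1+2 = 3 ballots, Ralston on 2. Elsford wins 3–2.
Elsford–Granton: Elsford 5–0.
Elsford vs Selby: 0 to 5, Selby.
Elsford beats Norbury, Dunmore, Ralston, Granton; loses to Selby — 4 pairwise wins.

4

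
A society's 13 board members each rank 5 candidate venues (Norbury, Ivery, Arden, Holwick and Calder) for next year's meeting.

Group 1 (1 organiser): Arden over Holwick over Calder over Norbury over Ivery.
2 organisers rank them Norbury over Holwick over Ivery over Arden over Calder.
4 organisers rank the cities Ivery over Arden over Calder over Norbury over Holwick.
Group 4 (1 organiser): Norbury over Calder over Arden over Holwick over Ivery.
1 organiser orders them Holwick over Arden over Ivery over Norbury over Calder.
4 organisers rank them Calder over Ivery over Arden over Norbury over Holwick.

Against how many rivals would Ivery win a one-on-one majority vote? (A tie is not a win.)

Ivery against each rival (13 organisers):
Ivery vs Norbury: 9 to 4, Ivery.
Ivery vs Arden: 10 to 3, Ivery.
Ivery vs Holwick: Ivery preferred on 4+4 = 8 ballots; Ivery wins 8–5.
Ivery vs Calder: Ivery is ranked higher on 2+4+1 = 7 ballots, Calder on 6. Ivery wins 7–6.
Ivery beats Norbury, Arden, Holwick, Calder — 4 pairwise wins.

4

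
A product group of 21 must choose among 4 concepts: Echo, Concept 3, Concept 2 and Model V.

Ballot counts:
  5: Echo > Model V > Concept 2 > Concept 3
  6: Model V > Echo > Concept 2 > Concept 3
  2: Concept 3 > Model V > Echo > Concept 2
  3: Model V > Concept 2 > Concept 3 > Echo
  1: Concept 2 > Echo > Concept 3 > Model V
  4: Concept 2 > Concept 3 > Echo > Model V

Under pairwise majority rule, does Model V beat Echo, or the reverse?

Ballots ranking Model V above Echo: 6 + 2 + 3 = 11.
Ballots ranking Echo above Model V: 21 − 11 = 10.
Model V wins the head-to-head 11–10.

Model V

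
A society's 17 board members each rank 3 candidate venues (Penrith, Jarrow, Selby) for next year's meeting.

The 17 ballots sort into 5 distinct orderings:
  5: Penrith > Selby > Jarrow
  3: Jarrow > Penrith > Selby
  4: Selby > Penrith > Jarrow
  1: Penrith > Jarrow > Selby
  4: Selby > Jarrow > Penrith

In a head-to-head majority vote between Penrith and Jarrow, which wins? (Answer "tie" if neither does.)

Ballots ranking Penrith above Jarrow: 5 + 4 + 1 = 10.
Ballots ranking Jarrow above Penrith: 17 − 10 = 7.
Penrith wins the head-to-head 10–7.

Penrith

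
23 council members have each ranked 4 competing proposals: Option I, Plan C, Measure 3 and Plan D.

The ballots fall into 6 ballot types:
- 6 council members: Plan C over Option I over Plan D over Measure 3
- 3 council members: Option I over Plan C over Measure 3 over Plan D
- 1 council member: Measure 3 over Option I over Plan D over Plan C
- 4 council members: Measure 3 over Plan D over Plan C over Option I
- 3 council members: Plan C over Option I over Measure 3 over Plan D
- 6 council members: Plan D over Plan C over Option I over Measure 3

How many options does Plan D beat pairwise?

1

Plan D against each rival (23 council members):
Plan D vs Option I: Option I, 13–10.
Plan D vs Plan C: Plan C, 12–11.
Plan D–Measure 3: Plan D 12–11.
Plan D beats Measure 3; loses to Option I, Plan C — 1 pairwise win.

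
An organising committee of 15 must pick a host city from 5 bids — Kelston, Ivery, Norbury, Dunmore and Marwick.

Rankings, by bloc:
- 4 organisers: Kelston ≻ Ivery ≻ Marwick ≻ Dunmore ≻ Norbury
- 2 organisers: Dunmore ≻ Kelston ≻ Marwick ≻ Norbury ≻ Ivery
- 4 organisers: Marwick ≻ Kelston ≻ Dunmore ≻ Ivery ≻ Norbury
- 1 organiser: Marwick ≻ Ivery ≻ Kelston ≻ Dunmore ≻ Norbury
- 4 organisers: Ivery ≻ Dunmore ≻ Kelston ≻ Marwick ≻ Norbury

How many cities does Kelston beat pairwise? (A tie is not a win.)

4

Kelston against each rival (15 organisers):
Kelston vs Ivery: 4+2+4 = 10 for Kelston, 5 for Ivery — Kelston by 10–5.
Kelston vs Norbury: Kelston is ranked higher on 4+2+4+1+4 = 15 ballots, Norbury on 0. Kelston wins 15–0.
Kelston–Dunmore: Kelston 9–6.
Kelston vs Marwick: Kelston preferred on 4+2+4 = 10 ballots; Kelston wins 10–5.
Kelston beats Ivery, Norbury, Dunmore, Marwick — 4 pairwise wins.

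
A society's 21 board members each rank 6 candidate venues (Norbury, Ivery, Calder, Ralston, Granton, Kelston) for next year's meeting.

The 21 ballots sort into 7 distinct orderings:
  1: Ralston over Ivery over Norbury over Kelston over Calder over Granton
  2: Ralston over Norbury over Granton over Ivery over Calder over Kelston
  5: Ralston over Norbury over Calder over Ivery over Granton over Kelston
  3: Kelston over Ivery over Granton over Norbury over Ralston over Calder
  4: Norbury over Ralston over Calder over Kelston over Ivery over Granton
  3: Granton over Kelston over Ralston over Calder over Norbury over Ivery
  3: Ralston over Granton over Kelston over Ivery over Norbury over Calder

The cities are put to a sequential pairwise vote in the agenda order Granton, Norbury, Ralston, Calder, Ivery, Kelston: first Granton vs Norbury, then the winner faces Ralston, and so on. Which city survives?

Ralston

Round 1: Granton vs Norbury — 9–12, Norbury advances.
Round 2: Norbury vs Ralston — 7–14, Ralston advances.
Round 3: Ralston vs Calder — 21–0, Ralston advances.
Round 4: Ralston vs Ivery — 18–3, Ralston advances.
Round 5: Ralston vs Kelston — 15–6, Ralston advances.
The agenda winner is Ralston.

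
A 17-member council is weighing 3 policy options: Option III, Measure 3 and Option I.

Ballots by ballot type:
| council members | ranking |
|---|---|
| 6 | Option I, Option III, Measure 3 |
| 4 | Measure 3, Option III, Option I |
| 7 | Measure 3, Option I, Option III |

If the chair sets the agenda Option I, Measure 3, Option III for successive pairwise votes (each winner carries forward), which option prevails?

Measure 3

Round 1: Option I vs Measure 3 — 6–11, Measure 3 advances.
Round 2: Measure 3 vs Option III — 11–6, Measure 3 advances.
Measure 3 survives the agenda.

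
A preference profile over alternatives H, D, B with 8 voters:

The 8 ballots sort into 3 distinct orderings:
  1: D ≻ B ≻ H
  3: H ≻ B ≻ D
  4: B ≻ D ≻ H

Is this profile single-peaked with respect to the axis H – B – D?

Axis positions: H=1, B=2, D=3.
Faction 1 (peak D at position 3): ranking walks positions 3-2-1, expanding outward from the peak — single-peaked.
Faction 2 (peak H at position 1): ranking walks positions 1-2-3, expanding outward from the peak — single-peaked.
Faction 3 (peak B at position 2): ranking walks positions 2-3-1, expanding outward from the peak — single-peaked.
Every ranking is single-peaked on this axis.

yes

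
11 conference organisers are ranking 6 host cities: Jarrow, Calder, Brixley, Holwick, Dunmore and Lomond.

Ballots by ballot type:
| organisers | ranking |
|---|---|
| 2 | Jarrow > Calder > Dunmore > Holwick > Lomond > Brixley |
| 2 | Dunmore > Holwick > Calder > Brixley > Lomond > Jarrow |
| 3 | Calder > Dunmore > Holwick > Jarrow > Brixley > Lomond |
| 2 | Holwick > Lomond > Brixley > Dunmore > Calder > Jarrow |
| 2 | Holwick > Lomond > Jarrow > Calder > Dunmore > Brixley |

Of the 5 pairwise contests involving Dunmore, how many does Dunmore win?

4

Dunmore against each rival (11 organisers):
Dunmore vs Jarrow: 7 to 4, Dunmore.
Dunmore vs Calder: 2+2 = 4 for Dunmore, 7 for Calder — Calder by 7–4.
Dunmore–Brixley: Dunmore 9–2.
Dunmore vs Holwick: 7 to 4, Dunmore.
Dunmore vs Lomond: Dunmore is ranked higher on 2+2+3 = 7 ballots, Lomond on 4. Dunmore wins 7–4.
Dunmore beats Jarrow, Brixley, Holwick, Lomond; loses to Calder — 4 pairwise wins.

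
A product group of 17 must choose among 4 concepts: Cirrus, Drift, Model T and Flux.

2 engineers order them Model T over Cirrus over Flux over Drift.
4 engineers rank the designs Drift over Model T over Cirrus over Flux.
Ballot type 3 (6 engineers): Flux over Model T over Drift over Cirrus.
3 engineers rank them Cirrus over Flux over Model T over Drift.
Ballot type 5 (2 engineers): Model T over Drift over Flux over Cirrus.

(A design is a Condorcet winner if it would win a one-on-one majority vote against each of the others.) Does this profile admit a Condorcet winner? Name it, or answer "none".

Check each pair by majority over 17 ballots:
Cirrus vs Drift: 2+3 = 5 for Cirrus, 12 for Drift — Drift by 12–5.
Cirrus vs Model T: 3 for Cirrus, 14 for Model T — Model T by 14–3.
Cirrus vs Flux: Cirrus is ranked higher on 2+4+3 = 9 ballots, Flux on 8. Cirrus wins 9–8.
Drift vs Model T: 4 to 13, Model T.
Drift vs Flux: Drift is ranked higher on 4+2 = 6 ballots, Flux on 11. Flux wins 11–6.
Model T vs Flux: 8 to 9, Flux.
Each design drops at least one matchup (Cirrus loses to Drift; Drift loses to Model T; Model T loses to Flux; Flux loses to Cirrus); the cycle Cirrus → Flux → Drift → Cirrus rules out a Condorcet winner.

none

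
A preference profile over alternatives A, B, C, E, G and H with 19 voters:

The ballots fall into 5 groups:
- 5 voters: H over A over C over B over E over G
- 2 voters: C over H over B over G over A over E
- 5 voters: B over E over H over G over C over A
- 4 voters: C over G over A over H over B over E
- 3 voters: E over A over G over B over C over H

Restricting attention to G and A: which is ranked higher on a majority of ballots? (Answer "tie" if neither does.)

G

Ballots ranking G above A: 2 + 5 + 4 = 11.
Ballots ranking A above G: 19 − 11 = 8.
G wins the head-to-head 11–8.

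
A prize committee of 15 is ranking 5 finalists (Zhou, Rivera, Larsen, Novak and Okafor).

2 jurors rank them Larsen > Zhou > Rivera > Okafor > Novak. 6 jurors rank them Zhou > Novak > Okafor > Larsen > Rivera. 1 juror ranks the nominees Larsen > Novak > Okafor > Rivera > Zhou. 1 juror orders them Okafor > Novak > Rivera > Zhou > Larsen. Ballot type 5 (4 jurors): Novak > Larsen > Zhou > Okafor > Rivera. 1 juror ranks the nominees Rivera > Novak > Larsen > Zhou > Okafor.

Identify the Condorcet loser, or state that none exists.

Head-to-head results (15 jurors):
Zhou–Rivera: Zhou 12–3.
Zhou vs Larsen: Larsen wins 8–7.
Zhou vs Novak: 2+6 = 8 for Zhou, 7 for Novak — Zhou by 8–7.
Zhou vs Okafor: 13 to 2, Zhou.
Rivera–Larsen: Larsen 13–2.
Rivera vs Novak: 2+1 = 3 for Rivera, 12 for Novak — Novak by 12–3.
Rivera vs Okafor: Okafor wins 12–3.
Larsen vs Novak: Larsen is ranked higher on 2+1 = 3 ballots, Novak on 12. Novak wins 12–3.
Larsen vs Okafor: 2+1+4+1 = 8 for Larsen, 7 for Okafor — Larsen by 8–7.
Novak vs Okafor: Novak preferred on 6+1+4+1 = 12 ballots; Novak wins 12–3.
Only Rivera has no wins; Rivera is the Condorcet loser.

Rivera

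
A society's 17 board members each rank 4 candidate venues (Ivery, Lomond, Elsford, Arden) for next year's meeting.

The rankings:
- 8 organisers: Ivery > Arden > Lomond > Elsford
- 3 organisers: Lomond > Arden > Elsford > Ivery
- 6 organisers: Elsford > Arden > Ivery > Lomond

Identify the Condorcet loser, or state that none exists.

none

Pairwise majorities:
Ivery vs Lomond: 14 to 3, Ivery.
Ivery vs Elsford: Elsford wins 9–8.
Ivery vs Arden: Arden wins 9–8.
Lomond vs Elsford: Lomond wins 11–6.
Lomond vs Arden: 3 for Lomond, 14 for Arden — Arden by 14–3.
Elsford vs Arden: Arden wins 11–6.
Every city wins at least one matchup (Ivery beats Lomond; Lomond beats Elsford; Elsford beats Ivery; Arden beats Ivery), so there is no Condorcet loser.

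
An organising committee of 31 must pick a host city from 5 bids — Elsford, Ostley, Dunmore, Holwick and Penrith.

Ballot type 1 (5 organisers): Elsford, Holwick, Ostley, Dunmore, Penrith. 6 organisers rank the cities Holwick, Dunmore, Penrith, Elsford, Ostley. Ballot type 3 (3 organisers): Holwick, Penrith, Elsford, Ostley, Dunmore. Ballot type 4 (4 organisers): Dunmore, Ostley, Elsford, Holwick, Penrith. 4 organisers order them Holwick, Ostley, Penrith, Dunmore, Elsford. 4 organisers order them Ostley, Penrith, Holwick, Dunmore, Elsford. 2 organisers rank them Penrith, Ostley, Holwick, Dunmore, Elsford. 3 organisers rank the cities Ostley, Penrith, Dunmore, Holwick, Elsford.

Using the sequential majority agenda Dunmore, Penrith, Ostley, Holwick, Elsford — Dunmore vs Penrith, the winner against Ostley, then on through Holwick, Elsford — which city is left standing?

Holwick

Round 1: Dunmore vs Penrith — 15–16, Penrith advances.
Round 2: Penrith vs Ostley — 11–20, Ostley advances.
Round 3: Ostley vs Holwick — 13–18, Holwick advances.
Round 4: Holwick vs Elsford — 22–9, Holwick advances.
The agenda winner is Holwick.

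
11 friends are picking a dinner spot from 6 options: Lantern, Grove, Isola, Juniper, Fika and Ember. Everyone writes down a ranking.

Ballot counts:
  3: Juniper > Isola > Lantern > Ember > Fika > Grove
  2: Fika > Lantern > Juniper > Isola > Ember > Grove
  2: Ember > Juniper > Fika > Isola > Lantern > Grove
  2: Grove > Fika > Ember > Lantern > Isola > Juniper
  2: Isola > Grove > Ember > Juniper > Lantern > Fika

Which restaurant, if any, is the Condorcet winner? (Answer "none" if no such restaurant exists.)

Check each pair by majority over 11 ballots:
Lantern vs Grove: Lantern is ranked higher on 3+2+2 = 7 ballots, Grove on 4. Lantern wins 7–4.
Lantern vs Isola: Isola, 7–4.
Lantern vs Juniper: Lantern preferred on 2+2 = 4 ballots; Juniper wins 7–4.
Lantern–Fika: Fika 6–5.
Lantern–Ember: Ember 6–5.
Grove vs Isola: Isola wins 9–2.
Grove vs Juniper: Grove preferred on 2+2 = 4 ballots; Juniper wins 7–4.
Grove vs Fika: Fika, 7–4.
Grove–Ember: Ember 7–4.
Isola vs Juniper: 4 to 7, Juniper.
Isola vs Fika: Fika, 6–5.
Isola–Ember: Isola 7–4.
Juniper vs Fika: Juniper, 7–4.
Juniper vs Ember: Ember, 6–5.
Fika–Ember: Ember 7–4.
Every restaurant loses at least once (Lantern loses to Isola; Grove loses to Lantern; Isola loses to Juniper; Juniper loses to Ember; Fika loses to Juniper; Ember loses to Isola). The majority relation contains the cycle Isola → Ember → Juniper → Isola, so there is no Condorcet winner.

none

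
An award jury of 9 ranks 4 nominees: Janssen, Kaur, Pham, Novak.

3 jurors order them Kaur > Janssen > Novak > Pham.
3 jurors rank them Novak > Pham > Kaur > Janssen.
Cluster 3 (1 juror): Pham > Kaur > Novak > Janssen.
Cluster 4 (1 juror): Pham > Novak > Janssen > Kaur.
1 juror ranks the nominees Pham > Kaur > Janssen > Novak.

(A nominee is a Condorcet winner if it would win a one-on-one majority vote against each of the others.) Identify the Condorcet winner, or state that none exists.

none

Head-to-head results (9 jurors):
Janssen–Kaur: Kaur 8–1.
Janssen–Pham: Pham 6–3.
Janssen–Novak: Novak 5–4.
Kaur vs Pham: Pham wins 6–3.
Kaur–Novak: Kaur 5–4.
Pham vs Novak: Novak, 6–3.
No nominee is unbeaten: Janssen loses to Kaur; Kaur loses to Pham; Pham loses to Novak; Novak loses to Kaur. In particular Kaur > Novak > Pham > Kaur is a majority cycle — no Condorcet winner exists.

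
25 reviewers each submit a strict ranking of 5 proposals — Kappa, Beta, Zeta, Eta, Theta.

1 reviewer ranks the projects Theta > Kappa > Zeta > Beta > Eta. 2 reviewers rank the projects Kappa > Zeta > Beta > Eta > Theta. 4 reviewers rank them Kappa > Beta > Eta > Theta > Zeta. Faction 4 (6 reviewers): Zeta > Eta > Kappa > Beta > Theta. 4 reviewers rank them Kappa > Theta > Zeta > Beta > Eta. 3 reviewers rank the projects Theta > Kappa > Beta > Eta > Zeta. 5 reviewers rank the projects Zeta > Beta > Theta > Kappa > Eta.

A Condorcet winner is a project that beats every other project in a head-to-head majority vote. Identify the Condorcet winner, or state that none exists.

Kappa

Pairwise majorities:
Kappa vs Beta: Kappa is ranked higher on 1+2+4+6+4+3 = 20 ballots, Beta on 5. Kappa wins 20–5.
Kappa vs Zeta: Kappa preferred on 1+2+4+4+3 = 14 ballots; Kappa wins 14–11.
Kappa vs Eta: Kappa wins 19–6.
Kappa vs Theta: Kappa, 16–9.
Beta vs Zeta: Zeta wins 18–7.
Beta vs Eta: 19 to 6, Beta.
Beta vs Theta: Beta preferred on 2+4+6+5 = 17 ballots; Beta wins 17–8.
Zeta vs Eta: 18 to 7, Zeta.
Zeta–Theta: Zeta 13–12.
Eta vs Theta: 2+4+6 = 12 for Eta, 13 for Theta — Theta by 13–12.
Kappa wins every pairwise contest, so Kappa is the Condorcet winner.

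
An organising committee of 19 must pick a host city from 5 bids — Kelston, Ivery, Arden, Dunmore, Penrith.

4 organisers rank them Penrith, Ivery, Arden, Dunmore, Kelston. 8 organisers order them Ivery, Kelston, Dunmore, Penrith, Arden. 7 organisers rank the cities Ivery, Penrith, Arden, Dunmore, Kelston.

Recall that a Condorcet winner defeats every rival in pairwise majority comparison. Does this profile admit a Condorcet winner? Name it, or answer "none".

Pairwise majorities:
Kelston–Ivery: Ivery 19–0.
Kelston–Arden: Arden 11–8.
Kelston vs Dunmore: Dunmore, 11–8.
Kelston vs Penrith: Penrith wins 11–8.
Ivery vs Arden: Ivery, 19–0.
Ivery–Dunmore: Ivery 19–0.
Ivery vs Penrith: Ivery wins 15–4.
Arden–Dunmore: Arden 11–8.
Arden vs Penrith: Penrith, 19–0.
Dunmore vs Penrith: Penrith wins 11–8.
Ivery wins every pairwise contest, so Ivery is the Condorcet winner.

Ivery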